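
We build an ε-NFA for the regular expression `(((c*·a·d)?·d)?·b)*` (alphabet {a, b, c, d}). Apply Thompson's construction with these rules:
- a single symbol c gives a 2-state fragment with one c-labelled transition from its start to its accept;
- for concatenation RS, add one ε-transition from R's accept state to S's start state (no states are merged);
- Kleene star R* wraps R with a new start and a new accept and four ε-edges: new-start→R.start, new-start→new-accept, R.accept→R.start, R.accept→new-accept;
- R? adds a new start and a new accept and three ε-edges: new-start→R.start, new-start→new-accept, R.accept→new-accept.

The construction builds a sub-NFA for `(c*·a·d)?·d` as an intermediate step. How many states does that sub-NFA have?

12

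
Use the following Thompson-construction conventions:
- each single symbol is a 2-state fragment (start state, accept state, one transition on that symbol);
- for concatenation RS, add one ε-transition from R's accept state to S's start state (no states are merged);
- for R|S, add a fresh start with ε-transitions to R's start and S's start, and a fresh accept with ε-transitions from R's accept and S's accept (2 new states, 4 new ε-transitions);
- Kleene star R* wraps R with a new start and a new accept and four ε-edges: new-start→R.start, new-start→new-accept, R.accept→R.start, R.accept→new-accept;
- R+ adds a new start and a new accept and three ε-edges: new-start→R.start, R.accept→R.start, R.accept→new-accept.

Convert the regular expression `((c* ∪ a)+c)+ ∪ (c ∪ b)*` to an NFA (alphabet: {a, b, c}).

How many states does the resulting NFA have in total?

24

Recursing over subexpressions:
Each of the 5 symbol leaves contributes a 2-state fragment.
  c* = 4 states
  c* ∪ a = 8 states
  (c* ∪ a)+ = 10 states
  (c* ∪ a)+c = 12 states
  ((c* ∪ a)+c)+ = 14 states
  c ∪ b = 6 states
  (c ∪ b)* = 8 states
  ((c* ∪ a)+c)+ ∪ (c ∪ b)* = 24 states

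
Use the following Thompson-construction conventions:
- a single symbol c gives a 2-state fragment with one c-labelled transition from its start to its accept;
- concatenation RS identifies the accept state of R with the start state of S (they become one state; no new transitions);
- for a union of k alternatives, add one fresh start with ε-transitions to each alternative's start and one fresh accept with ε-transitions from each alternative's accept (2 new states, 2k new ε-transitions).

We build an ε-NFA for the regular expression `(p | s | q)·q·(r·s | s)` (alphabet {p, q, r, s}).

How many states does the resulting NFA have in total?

Building bottom-up:
Each of the 7 symbol leaves contributes a 2-state fragment.
  p | s | q = 8 states
  r·s = 3 states
  r·s | s = 7 states
  (p | s | q)·q·(r·s | s) = 15 states

15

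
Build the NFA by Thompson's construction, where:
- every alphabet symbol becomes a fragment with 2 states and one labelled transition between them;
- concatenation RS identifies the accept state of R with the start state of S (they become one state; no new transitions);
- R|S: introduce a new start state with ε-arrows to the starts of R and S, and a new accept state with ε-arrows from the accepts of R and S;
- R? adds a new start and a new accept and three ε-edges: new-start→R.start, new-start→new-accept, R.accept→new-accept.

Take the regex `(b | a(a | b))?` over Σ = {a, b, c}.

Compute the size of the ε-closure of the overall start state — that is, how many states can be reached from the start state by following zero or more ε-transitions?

Work bottom-up. For each fragment F, track |ε-closure(F.start)| and whether F's accept lies in that closure (i.e. whether F accepts ε). A single-symbol fragment has closure size 1 and does not accept ε.
  a | b → new start ε-reaches every alternative's start; none of them accept ε, so the new accept is not reached: |closure| = 1 + 1 + 1 = 3
  a(a | b) → same as the first factor's closure: |closure| = 1
  b | a(a | b) → new start ε-reaches every alternative's start; none of them accept ε, so the new accept is not reached: |closure| = 1 + 1 + 1 = 3
  (b | a(a | b))? → |closure| = 1 (new start) + 3 (body) + 1 (new accept, via ε) = 5

5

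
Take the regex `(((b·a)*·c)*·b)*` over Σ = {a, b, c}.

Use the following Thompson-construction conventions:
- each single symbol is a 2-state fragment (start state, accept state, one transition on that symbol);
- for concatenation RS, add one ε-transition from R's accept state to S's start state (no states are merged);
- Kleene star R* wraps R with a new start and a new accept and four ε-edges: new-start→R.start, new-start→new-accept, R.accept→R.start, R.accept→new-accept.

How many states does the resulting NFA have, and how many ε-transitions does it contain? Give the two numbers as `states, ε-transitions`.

Building bottom-up:
Each of the 4 symbol leaves contributes 2 states and 0 ε-transitions.
  b·a — 4 states, 1 ε-transition
  (b·a)* — 6 states, 5 ε-transitions
  (b·a)*·c — 8 states, 6 ε-transitions
  ((b·a)*·c)* — 10 states, 10 ε-transitions
  ((b·a)*·c)*·b — 12 states, 11 ε-transitions
  (((b·a)*·c)*·b)* — 14 states, 15 ε-transitions

14, 15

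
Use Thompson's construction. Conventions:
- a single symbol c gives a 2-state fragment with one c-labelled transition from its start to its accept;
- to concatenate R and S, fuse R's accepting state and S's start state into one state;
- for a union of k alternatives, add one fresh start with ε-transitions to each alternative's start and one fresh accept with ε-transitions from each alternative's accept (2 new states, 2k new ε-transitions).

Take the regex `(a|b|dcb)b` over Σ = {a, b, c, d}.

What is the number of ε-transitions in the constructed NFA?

Per subexpression:
Each of the 6 symbol leaves contributes 0 ε-transitions.
  dcb = 0 ε-transitions
  a|b|dcb = 6 ε-transitions
  (a|b|dcb)b = 6 ε-transitions

6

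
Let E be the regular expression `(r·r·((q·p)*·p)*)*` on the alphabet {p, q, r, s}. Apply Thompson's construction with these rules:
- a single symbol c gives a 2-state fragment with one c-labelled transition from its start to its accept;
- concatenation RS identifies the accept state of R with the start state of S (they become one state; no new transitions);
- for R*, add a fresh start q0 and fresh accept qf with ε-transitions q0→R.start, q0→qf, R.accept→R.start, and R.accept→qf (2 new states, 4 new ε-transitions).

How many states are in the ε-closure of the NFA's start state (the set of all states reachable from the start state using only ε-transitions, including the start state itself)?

3

Compute the ε-closure size of each fragment's start state recursively; a symbol fragment's start has no outgoing ε-edge, so its closure is just itself (size 1).
  q·p → same as the first factor's closure: |ε-closure| = 1
  (q·p)* → the star's fresh start ε-reaches both the body's start and the fresh accept: |ε-closure| = 2 + 1 = 3
  (q·p)*·p → the left operand accepts ε, so the closure extends into the next operand (the shared merged state is already counted); |ε-closure| = 3 + (1−1) = 3
  ((q·p)*·p)* → the star's fresh start ε-reaches both the body's start and the fresh accept: |ε-closure| = 2 + 3 = 5
  r·r·((q·p)*·p)* → same as the first factor's closure: |ε-closure| = 1
  (r·r·((q·p)*·p)*)* → the star's fresh start ε-reaches both the body's start and the fresh accept: |ε-closure| = 2 + 1 = 3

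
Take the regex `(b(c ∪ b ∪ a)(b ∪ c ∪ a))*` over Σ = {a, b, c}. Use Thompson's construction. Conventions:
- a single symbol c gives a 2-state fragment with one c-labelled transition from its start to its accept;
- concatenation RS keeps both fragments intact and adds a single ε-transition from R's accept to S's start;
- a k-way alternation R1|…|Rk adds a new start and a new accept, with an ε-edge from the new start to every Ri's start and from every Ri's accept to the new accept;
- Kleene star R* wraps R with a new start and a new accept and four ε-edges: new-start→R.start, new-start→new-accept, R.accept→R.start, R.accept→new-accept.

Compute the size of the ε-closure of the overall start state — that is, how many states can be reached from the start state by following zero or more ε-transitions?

3

Let C(F) = |ε-closure(F.start)| within fragment F, and note whether F accepts ε. Symbol fragments have C = 1 and do not accept ε. Then:
  c ∪ b ∪ a — new start ε-reaches every alternative's start; none of them accept ε, so the new accept is not reached: |ε-closure| = 1 + 1 + 1 + 1 = 4
  b ∪ c ∪ a — |ε-closure| = 1 + 1 + 1 + 1 = 4 (the new accept is not ε-reachable since no branch accepts ε)
  b(c ∪ b ∪ a)(b ∪ c ∪ a) — same as the first factor's closure: |ε-closure| = 1
  (b(c ∪ b ∪ a)(b ∪ c ∪ a))* — new start has ε-edges to the inner start and to the new accept, so |ε-closure| = 2 + 1 = 3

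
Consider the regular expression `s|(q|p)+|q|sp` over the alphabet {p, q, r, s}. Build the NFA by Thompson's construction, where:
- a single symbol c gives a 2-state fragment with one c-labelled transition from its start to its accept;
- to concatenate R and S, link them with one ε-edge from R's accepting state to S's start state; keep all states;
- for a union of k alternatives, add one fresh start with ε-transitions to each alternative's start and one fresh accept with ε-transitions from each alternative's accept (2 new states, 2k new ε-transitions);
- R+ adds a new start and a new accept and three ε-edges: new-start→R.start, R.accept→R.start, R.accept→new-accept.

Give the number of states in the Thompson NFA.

18

Per subexpression:
Each of the 6 symbol leaves contributes a 2-state fragment.
  q|p — 6 states
  (q|p)+ — 8 states
  sp — 4 states
  s|(q|p)+|q|sp — 18 states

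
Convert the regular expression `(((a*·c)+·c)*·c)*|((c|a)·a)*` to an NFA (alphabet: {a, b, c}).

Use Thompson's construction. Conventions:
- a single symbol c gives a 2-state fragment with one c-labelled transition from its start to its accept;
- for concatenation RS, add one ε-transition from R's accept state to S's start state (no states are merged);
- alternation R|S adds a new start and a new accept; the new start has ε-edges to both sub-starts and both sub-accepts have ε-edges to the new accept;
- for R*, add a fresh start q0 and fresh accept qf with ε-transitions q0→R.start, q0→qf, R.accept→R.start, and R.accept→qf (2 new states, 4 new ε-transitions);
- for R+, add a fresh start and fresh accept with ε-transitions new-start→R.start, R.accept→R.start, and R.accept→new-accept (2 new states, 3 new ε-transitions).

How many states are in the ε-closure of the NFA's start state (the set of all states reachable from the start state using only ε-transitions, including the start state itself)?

17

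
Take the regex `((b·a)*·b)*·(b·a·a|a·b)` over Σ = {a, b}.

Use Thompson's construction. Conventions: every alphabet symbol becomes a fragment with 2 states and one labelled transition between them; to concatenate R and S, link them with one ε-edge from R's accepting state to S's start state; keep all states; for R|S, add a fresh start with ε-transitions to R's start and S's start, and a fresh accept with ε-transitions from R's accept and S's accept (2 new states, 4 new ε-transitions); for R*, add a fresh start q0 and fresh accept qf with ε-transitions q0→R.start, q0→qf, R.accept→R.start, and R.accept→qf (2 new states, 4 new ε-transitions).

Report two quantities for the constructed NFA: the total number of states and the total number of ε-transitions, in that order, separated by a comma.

Bottom-up over the parse tree:
Each of the 8 symbol leaves contributes 2 states and 0 ε-transitions.
  b·a — 4 states, 1 ε-transition
  (b·a)* — 6 states, 5 ε-transitions
  (b·a)*·b — 8 states, 6 ε-transitions
  ((b·a)*·b)* — 10 states, 10 ε-transitions
  b·a·a — 6 states, 2 ε-transitions
  a·b — 4 states, 1 ε-transition
  b·a·a|a·b — 12 states, 7 ε-transitions
  ((b·a)*·b)*·(b·a·a|a·b) — 22 states, 18 ε-transitions

22, 18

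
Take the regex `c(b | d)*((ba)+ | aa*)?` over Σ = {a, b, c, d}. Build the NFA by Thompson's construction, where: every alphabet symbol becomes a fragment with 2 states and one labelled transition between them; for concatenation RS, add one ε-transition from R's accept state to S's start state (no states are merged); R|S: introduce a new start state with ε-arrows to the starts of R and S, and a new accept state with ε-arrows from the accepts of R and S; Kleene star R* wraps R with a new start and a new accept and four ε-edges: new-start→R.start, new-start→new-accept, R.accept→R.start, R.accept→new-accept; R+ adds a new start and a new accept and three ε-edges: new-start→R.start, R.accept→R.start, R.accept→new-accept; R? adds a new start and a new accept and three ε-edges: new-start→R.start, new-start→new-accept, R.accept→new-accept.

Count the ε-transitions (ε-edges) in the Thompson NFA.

By structural recursion:
Each of the 7 symbol leaves contributes 0 ε-transitions.
  b | d : 4 ε-transitions
  (b | d)* : 8 ε-transitions
  ba : 1 ε-transition
  (ba)+ : 4 ε-transitions
  a* : 4 ε-transitions
  aa* : 5 ε-transitions
  (ba)+ | aa* : 13 ε-transitions
  ((ba)+ | aa*)? : 16 ε-transitions
  c(b | d)*((ba)+ | aa*)? : 26 ε-transitions

26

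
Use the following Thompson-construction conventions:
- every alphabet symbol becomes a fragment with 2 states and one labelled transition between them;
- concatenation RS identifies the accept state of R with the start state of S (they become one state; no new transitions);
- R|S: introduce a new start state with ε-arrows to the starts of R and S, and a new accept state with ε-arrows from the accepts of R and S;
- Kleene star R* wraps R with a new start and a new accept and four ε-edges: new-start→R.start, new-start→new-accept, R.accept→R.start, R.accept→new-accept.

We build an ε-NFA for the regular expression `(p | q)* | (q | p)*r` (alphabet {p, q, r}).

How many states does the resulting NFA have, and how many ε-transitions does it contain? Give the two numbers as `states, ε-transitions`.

19, 20

Recursing over subexpressions:
Each of the 5 symbol leaves contributes 2 states and 0 ε-transitions.
  p | q → 6 states, 4 ε-transitions
  (p | q)* → 8 states, 8 ε-transitions
  q | p → 6 states, 4 ε-transitions
  (q | p)* → 8 states, 8 ε-transitions
  (q | p)*r → 9 states, 8 ε-transitions
  (p | q)* | (q | p)*r → 19 states, 20 ε-transitions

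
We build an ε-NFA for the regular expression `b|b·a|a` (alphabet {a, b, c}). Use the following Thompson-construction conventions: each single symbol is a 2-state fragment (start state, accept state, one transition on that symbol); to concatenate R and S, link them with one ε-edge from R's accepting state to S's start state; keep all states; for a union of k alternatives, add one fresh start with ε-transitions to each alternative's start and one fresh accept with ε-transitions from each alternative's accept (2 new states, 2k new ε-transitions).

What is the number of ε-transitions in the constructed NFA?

Bottom-up over the parse tree:
Each of the 4 symbol leaves contributes 0 ε-transitions.
  b·a = 1 ε-transition
  b|b·a|a = 7 ε-transitions

7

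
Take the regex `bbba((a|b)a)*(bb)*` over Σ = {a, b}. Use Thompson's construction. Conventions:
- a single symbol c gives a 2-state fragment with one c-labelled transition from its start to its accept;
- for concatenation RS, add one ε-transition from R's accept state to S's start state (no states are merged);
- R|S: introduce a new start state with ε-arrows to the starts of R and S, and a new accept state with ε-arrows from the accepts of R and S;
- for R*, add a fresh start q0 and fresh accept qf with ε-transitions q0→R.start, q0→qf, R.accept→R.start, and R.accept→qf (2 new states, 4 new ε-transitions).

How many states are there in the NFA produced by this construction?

Per subexpression:
Each of the 9 symbol leaves contributes a 2-state fragment.
  a|b → 6 states
  (a|b)a → 8 states
  ((a|b)a)* → 10 states
  bb → 4 states
  (bb)* → 6 states
  bbba((a|b)a)*(bb)* → 24 states

24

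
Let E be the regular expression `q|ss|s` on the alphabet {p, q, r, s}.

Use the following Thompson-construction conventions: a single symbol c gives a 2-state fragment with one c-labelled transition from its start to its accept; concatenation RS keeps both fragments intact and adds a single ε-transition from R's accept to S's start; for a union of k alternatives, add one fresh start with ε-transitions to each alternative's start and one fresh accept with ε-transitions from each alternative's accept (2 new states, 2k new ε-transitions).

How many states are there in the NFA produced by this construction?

10

Per subexpression:
Each of the 4 symbol leaves contributes a 2-state fragment.
  ss : 4 states
  q|ss|s : 10 states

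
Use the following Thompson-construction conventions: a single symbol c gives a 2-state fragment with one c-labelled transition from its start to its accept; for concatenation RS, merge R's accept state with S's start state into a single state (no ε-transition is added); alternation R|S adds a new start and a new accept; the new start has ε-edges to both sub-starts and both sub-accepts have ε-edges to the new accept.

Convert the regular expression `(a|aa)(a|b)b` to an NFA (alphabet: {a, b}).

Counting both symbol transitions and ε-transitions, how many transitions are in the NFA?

Bottom-up over the parse tree:
Each of the 6 symbol leaves contributes 1 transition (1 symbol, 0 ε).
  aa → 2 transitions (2 symbol, 0 ε)
  a|aa → 7 transitions (3 symbol, 4 ε)
  a|b → 6 transitions (2 symbol, 4 ε)
  (a|aa)(a|b)b → 14 transitions (6 symbol, 8 ε)

14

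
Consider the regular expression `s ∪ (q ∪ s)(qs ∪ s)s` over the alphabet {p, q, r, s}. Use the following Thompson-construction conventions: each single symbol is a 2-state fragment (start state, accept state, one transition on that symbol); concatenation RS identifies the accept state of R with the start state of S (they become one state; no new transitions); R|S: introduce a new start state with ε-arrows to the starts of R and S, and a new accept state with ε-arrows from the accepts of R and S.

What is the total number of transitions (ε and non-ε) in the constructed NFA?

19

Per subexpression:
Each of the 7 symbol leaves contributes 1 transition (1 symbol, 0 ε).
  q ∪ s = 6 transitions (2 symbol, 4 ε)
  qs = 2 transitions (2 symbol, 0 ε)
  qs ∪ s = 7 transitions (3 symbol, 4 ε)
  (q ∪ s)(qs ∪ s)s = 14 transitions (6 symbol, 8 ε)
  s ∪ (q ∪ s)(qs ∪ s)s = 19 transitions (7 symbol, 12 ε)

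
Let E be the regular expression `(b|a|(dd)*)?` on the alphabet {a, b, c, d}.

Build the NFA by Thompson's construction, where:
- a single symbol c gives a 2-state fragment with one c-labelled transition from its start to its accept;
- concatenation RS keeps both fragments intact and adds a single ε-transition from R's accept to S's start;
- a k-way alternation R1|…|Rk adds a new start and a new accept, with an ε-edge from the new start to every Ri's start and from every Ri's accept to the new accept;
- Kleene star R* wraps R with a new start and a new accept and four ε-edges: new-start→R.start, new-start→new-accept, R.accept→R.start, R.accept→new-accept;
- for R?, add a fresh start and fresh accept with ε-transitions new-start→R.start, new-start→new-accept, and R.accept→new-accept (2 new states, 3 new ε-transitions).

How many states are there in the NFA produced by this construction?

By structural recursion:
Each of the 4 symbol leaves contributes a 2-state fragment.
  dd → 4 states
  (dd)* → 6 states
  b|a|(dd)* → 12 states
  (b|a|(dd)*)? → 14 states

14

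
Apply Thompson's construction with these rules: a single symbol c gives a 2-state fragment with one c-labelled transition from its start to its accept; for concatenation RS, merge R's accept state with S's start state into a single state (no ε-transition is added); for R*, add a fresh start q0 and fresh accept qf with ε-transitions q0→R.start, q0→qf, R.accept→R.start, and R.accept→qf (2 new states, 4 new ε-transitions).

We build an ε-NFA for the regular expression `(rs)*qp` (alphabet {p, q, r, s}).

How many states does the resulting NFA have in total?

Building bottom-up:
Each of the 4 symbol leaves contributes a 2-state fragment.
  rs — 3 states
  (rs)* — 5 states
  (rs)*qp — 7 states

7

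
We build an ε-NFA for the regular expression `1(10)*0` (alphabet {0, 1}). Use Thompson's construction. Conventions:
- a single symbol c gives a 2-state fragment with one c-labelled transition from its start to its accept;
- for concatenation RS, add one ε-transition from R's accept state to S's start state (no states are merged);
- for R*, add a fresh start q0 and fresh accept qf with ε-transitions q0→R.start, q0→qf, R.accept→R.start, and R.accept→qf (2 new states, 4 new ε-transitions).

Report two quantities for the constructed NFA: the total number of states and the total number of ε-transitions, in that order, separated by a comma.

10, 7

Building bottom-up:
Each of the 4 symbol leaves contributes 2 states and 0 ε-transitions.
  10 — 4 states, 1 ε-transition
  (10)* — 6 states, 5 ε-transitions
  1(10)*0 — 10 states, 7 ε-transitions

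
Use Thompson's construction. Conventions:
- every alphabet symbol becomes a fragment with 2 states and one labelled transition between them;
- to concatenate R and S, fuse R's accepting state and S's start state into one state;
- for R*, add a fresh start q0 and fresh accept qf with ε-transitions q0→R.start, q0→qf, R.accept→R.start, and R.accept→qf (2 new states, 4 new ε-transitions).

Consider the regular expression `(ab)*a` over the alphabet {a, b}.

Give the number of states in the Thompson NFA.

6

Per subexpression:
Each of the 3 symbol leaves contributes a 2-state fragment.
  ab — 3 states
  (ab)* — 5 states
  (ab)*a — 6 states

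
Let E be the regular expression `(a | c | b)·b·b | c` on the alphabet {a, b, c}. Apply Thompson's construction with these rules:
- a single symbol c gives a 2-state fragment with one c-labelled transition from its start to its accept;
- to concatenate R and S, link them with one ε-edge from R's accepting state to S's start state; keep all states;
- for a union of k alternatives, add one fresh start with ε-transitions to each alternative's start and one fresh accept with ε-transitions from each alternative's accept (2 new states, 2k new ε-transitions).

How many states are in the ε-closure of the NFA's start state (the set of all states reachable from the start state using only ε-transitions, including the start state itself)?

6

Compute the ε-closure size of each fragment's start state recursively; a symbol fragment's start has no outgoing ε-edge, so its closure is just itself (size 1).
  a | c | b → C = 1 + 1 + 1 + 1 = 4 (the new accept is not ε-reachable since no branch accepts ε)
  (a | c | b)·b·b → same as the first factor's closure: C = 4
  (a | c | b)·b·b | c → C = 1 + 4 + 1 = 6 (the new accept is not ε-reachable since no branch accepts ε)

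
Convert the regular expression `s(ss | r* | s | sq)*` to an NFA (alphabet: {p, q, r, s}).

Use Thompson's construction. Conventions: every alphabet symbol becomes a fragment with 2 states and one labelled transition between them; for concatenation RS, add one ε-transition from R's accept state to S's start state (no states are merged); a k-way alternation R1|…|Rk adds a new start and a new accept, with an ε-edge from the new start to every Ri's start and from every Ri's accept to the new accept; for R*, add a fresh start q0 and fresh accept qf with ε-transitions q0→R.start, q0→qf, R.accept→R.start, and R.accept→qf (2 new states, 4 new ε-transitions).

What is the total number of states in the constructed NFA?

20

Bottom-up over the parse tree:
Each of the 7 symbol leaves contributes a 2-state fragment.
  ss — 4 states
  r* — 4 states
  sq — 4 states
  ss | r* | s | sq — 16 states
  (ss | r* | s | sq)* — 18 states
  s(ss | r* | s | sq)* — 20 states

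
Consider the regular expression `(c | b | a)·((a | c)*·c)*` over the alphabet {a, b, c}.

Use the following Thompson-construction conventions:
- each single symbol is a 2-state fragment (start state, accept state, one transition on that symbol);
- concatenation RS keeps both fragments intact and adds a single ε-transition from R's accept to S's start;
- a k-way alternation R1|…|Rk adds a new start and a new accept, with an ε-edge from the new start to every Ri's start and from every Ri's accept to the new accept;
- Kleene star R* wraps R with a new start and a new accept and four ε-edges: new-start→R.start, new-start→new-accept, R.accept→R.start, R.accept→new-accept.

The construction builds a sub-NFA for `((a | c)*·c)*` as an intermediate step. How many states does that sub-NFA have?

12

Fragment for `((a | c)*·c)*`:
Each of the 3 symbol leaves contributes a 2-state fragment.
  a | c = 6 states
  (a | c)* = 8 states
  (a | c)*·c = 10 states
  ((a | c)*·c)* = 12 states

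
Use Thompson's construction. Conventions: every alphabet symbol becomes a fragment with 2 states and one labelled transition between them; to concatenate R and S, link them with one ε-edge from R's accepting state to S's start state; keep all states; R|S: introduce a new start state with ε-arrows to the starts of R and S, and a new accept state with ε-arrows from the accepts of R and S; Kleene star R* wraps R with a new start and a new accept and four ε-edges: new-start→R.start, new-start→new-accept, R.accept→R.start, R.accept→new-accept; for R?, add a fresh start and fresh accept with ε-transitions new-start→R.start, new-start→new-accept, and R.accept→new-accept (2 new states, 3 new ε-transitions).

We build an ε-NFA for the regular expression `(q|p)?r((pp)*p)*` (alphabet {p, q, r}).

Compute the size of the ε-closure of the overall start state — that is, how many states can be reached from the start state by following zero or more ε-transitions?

Compute the ε-closure size of each fragment's start state recursively; a symbol fragment's start has no outgoing ε-edge, so its closure is just itself (size 1).
  q|p → C = 1 + 1 + 1 = 3 (the new accept is not ε-reachable since no branch accepts ε)
  (q|p)? → new start has ε-edges to the inner start and to the new accept, so C = 2 + 3 = 5
  pp → C equals the left operand's closure size = 1 (its accept is not ε-reachable, so the closure stops there)
  (pp)* → the star's fresh start ε-reaches both the body's start and the fresh accept: C = 2 + 1 = 3
  (pp)*p → C = 3 + 1 = 4 (closure spills across the concat boundary because the left factor accepts ε)
  ((pp)*p)* → new start has ε-edges to the inner start and to the new accept, so C = 2 + 4 = 6
  (q|p)?r((pp)*p)* → the left operand accepts ε, so the closure extends into the next operand (via the concat ε-link); C = 5 + 1 = 6

6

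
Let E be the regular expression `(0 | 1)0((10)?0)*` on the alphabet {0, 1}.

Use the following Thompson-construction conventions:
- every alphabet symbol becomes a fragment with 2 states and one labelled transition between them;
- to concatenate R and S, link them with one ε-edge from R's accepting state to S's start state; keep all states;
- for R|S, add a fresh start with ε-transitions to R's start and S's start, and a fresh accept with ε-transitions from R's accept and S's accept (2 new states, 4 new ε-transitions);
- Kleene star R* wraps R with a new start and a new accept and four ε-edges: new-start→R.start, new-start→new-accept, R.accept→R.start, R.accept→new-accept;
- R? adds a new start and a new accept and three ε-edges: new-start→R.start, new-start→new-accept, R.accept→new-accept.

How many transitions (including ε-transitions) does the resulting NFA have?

21

Recursing over subexpressions:
Each of the 6 symbol leaves contributes 1 transition (1 symbol, 0 ε).
  0 | 1 → 6 transitions (2 symbol, 4 ε)
  10 → 3 transitions (2 symbol, 1 ε)
  (10)? → 6 transitions (2 symbol, 4 ε)
  (10)?0 → 8 transitions (3 symbol, 5 ε)
  ((10)?0)* → 12 transitions (3 symbol, 9 ε)
  (0 | 1)0((10)?0)* → 21 transitions (6 symbol, 15 ε)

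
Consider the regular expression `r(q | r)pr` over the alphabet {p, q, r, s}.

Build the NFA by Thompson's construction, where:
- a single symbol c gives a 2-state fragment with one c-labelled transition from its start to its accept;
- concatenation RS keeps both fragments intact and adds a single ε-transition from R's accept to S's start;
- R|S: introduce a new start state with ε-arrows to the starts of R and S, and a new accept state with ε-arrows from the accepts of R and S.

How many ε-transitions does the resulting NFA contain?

7

By structural recursion:
Each of the 5 symbol leaves contributes 0 ε-transitions.
  q | r = 4 ε-transitions
  r(q | r)pr = 7 ε-transitions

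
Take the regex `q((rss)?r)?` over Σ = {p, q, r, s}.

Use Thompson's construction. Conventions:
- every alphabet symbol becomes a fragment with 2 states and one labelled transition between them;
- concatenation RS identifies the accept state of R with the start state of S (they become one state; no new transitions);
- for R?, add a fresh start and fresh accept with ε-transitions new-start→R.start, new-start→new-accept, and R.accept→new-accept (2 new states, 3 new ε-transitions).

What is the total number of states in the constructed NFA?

Per subexpression:
Each of the 5 symbol leaves contributes a 2-state fragment.
  rss : 4 states
  (rss)? : 6 states
  (rss)?r : 7 states
  ((rss)?r)? : 9 states
  q((rss)?r)? : 10 states

10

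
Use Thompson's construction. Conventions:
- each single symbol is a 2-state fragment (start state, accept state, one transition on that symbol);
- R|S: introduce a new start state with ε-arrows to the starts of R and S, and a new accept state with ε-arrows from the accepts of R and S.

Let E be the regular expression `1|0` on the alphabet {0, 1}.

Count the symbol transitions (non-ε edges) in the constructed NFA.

2

By structural recursion:
Each of the 2 symbol leaves contributes exactly 1 symbol transition.
  1|0 → 2 symbol transitions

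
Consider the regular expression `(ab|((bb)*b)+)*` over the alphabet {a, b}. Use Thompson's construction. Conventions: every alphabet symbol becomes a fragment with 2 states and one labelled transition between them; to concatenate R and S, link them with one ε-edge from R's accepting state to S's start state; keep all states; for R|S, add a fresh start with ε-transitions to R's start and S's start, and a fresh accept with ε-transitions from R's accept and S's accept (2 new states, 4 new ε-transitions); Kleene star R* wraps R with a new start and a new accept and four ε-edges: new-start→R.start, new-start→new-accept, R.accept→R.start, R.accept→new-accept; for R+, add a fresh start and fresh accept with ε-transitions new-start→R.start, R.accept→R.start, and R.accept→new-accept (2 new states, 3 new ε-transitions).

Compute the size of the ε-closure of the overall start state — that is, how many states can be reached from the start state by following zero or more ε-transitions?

9

Work bottom-up. For each fragment F, track |ε-closure(F.start)| and whether F's accept lies in that closure (i.e. whether F accepts ε). A single-symbol fragment has closure size 1 and does not accept ε.
  ab : |closure| equals the left operand's closure size = 1 (its accept is not ε-reachable, so the closure stops there)
  bb : same as the first factor's closure: |closure| = 1
  (bb)* : |closure| = 1 (new start) + 1 (body) + 1 (new accept) = 3
  (bb)*b : the left operand accepts ε, so the closure extends into the next operand (via the concat ε-link); |closure| = 3 + 1 = 4
  ((bb)*b)+ : |closure| = 1 + 4 = 5 (the body doesn't accept ε, so the new accept is not reached)
  ab|((bb)*b)+ : new start ε-reaches every alternative's start; none of them accept ε, so the new accept is not reached: |closure| = 1 + 1 + 5 = 7
  (ab|((bb)*b)+)* : new start has ε-edges to the inner start and to the new accept, so |closure| = 2 + 7 = 9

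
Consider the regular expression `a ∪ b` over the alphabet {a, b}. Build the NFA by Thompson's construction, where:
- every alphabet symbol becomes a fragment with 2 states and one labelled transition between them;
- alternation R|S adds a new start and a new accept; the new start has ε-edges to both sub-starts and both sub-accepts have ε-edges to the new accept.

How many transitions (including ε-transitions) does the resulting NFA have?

6

Recursing over subexpressions:
Each of the 2 symbol leaves contributes 1 transition (1 symbol, 0 ε).
  a ∪ b — 6 transitions (2 symbol, 4 ε)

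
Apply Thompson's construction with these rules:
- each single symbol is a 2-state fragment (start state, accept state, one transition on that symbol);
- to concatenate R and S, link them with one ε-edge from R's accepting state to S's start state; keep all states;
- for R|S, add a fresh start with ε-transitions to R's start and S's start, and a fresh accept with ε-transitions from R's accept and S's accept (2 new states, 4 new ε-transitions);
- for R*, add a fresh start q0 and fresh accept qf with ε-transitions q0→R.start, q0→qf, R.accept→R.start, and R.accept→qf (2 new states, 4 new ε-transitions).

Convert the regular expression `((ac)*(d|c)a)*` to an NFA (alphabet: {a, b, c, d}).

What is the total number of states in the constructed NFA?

Per subexpression:
Each of the 5 symbol leaves contributes a 2-state fragment.
  ac = 4 states
  (ac)* = 6 states
  d|c = 6 states
  (ac)*(d|c)a = 14 states
  ((ac)*(d|c)a)* = 16 states

16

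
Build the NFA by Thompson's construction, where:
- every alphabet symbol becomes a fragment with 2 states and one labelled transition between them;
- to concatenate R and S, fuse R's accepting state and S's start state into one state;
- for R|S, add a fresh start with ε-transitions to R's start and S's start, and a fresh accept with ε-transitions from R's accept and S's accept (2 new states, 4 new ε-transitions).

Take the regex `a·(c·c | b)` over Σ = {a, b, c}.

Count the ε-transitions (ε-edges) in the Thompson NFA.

Building bottom-up:
Each of the 4 symbol leaves contributes 0 ε-transitions.
  c·c → 0 ε-transitions
  c·c | b → 4 ε-transitions
  a·(c·c | b) → 4 ε-transitions

4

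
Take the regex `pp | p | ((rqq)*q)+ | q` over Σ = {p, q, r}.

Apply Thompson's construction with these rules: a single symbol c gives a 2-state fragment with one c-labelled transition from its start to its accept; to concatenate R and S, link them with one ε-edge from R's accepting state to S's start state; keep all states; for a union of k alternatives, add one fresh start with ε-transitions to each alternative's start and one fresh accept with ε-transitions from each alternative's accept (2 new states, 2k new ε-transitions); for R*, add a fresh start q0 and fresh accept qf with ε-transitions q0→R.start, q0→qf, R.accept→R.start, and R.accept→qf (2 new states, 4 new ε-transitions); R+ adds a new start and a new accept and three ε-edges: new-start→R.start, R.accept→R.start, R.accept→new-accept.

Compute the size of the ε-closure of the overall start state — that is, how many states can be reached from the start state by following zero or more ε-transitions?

9

Let C(F) = |ε-closure(F.start)| within fragment F, and note whether F accepts ε. Symbol fragments have C = 1 and do not accept ε. Then:
  pp : |closure| equals the left operand's closure size = 1 (its accept is not ε-reachable, so the closure stops there)
  rqq : |closure| equals the left operand's closure size = 1 (its accept is not ε-reachable, so the closure stops there)
  (rqq)* : new start has ε-edges to the inner start and to the new accept, so |closure| = 2 + 1 = 3
  (rqq)*q : |closure| = 3 + 1 = 4 (closure spills across the concat boundary because the left factor accepts ε)
  ((rqq)*q)+ : new start ε-reaches only the body's start; the new accept needs a symbol first: |closure| = 1 + 4 = 5
  pp | p | ((rqq)*q)+ | q : |closure| = 1 + 1 + 1 + 5 + 1 = 9 (the new accept is not ε-reachable since no branch accepts ε)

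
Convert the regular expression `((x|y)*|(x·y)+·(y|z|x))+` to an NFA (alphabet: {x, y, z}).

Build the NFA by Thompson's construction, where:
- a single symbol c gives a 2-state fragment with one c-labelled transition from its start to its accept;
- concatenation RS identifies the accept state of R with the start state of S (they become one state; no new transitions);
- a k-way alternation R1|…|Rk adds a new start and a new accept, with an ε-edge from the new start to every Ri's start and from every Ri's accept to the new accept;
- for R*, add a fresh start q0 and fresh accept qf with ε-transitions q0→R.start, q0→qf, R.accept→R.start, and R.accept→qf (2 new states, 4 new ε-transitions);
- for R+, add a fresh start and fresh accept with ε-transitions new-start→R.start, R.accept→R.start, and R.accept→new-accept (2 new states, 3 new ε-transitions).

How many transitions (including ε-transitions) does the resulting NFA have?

31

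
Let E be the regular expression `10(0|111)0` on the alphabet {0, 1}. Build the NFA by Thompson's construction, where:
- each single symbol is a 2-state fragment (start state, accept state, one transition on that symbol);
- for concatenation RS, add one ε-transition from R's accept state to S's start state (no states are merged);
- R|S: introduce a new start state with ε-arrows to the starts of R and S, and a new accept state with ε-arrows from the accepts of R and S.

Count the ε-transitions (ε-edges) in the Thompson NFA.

By structural recursion:
Each of the 7 symbol leaves contributes 0 ε-transitions.
  111 — 2 ε-transitions
  0|111 — 6 ε-transitions
  10(0|111)0 — 9 ε-transitions

9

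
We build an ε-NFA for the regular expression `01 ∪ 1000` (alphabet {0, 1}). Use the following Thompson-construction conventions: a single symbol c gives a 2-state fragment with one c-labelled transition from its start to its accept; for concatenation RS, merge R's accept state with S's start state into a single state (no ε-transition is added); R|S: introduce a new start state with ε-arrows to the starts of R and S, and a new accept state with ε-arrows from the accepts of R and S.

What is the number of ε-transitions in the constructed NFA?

4

Recursing over subexpressions:
Each of the 6 symbol leaves contributes 0 ε-transitions.
  01 = 0 ε-transitions
  1000 = 0 ε-transitions
  01 ∪ 1000 = 4 ε-transitions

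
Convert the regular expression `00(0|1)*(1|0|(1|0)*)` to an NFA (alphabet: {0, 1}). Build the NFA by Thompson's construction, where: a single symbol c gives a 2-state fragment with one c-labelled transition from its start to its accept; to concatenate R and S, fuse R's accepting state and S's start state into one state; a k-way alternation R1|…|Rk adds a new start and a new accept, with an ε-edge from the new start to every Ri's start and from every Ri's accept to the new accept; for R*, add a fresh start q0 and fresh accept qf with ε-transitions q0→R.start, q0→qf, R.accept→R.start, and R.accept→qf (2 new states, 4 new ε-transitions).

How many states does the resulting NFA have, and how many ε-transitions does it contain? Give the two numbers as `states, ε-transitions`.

23, 22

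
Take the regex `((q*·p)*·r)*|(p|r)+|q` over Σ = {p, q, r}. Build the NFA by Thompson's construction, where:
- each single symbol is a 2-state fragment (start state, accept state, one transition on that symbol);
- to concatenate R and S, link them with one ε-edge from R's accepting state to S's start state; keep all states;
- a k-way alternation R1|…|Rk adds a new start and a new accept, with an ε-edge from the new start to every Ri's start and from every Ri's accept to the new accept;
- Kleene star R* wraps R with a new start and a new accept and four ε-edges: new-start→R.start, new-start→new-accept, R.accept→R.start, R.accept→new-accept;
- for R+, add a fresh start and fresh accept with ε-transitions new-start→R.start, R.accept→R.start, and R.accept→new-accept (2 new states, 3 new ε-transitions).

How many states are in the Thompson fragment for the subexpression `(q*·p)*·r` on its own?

Fragment for `(q*·p)*·r`:
Each of the 3 symbol leaves contributes a 2-state fragment.
  q* — 4 states
  q*·p — 6 states
  (q*·p)* — 8 states
  (q*·p)*·r — 10 states

10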